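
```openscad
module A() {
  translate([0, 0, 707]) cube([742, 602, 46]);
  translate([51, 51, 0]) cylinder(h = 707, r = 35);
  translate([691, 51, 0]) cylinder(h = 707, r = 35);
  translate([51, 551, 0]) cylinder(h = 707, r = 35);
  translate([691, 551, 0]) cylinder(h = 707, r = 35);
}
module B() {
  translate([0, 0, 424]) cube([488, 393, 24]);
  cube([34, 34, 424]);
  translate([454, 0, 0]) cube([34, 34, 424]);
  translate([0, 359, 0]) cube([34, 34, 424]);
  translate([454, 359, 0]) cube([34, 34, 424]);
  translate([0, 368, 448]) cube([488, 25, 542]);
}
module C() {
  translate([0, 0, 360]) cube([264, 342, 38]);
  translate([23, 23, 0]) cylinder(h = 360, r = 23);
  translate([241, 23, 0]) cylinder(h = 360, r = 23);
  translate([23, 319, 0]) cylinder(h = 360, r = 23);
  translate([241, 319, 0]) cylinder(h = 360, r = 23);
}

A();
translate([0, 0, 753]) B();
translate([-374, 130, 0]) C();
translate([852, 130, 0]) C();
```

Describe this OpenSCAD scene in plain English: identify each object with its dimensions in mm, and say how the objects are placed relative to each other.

A is a table with a 742×602 mm rectangular top, 46 mm thick, top surface at z = 753 mm, supported by four round legs of 70 mm diameter, each leg's bounding box inset 16 mm from the nearest pair of top edges, running from the floor.

B is a chair. The seat is a 488×393×24 mm slab with its top at z = 448 mm, on four 34×34 mm corner legs (flush with the seat edges, standing on z = 0). A flat backrest 25 mm thick, 542 mm tall, spans the full seat width and rises from the seat top along its +y edge, rear face flush with the rear of the seat.

C is a four-legged stool. The seat is a 264×342×38 mm slab whose top surface is at z = 398 mm; four round legs, each 46 mm in diameter, run from the floor (z = 0) to the underside of the seat, each leg's axis is inset half a diameter from the nearest pair of seat edges (so the leg's bounding box is flush with the corner).

The chair is on top of the table. Two stools sit around the table at the −x, +x sides.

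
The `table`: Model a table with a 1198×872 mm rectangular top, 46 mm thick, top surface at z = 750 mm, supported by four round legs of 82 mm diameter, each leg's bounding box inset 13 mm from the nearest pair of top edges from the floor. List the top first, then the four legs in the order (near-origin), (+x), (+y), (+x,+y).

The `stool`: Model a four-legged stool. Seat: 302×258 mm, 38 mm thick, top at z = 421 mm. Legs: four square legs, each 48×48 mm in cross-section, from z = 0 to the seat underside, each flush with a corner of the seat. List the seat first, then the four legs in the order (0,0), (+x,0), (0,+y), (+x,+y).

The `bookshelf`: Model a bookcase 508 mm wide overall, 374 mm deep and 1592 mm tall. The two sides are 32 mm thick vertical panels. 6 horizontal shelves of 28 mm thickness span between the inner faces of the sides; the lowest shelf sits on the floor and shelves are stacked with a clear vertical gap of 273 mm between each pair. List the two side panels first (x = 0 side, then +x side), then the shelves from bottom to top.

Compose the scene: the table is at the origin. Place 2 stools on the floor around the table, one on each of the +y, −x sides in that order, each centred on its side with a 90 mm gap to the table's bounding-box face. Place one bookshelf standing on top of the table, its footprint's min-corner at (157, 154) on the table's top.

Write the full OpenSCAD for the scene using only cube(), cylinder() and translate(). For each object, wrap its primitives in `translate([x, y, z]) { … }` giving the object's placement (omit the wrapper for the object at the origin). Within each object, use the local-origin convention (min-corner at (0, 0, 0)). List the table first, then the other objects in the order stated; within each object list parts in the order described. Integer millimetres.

translate([0, 0, 704]) cube([1198, 872, 46]);
translate([54, 54, 0]) cylinder(h = 704, r = 41);
translate([1144, 54, 0]) cylinder(h = 704, r = 41);
translate([54, 818, 0]) cylinder(h = 704, r = 41);
translate([1144, 818, 0]) cylinder(h = 704, r = 41);
translate([448, 962, 0]) {
  translate([0, 0, 383]) cube([302, 258, 38]);
  cube([48, 48, 383]);
  translate([254, 0, 0]) cube([48, 48, 383]);
  translate([0, 210, 0]) cube([48, 48, 383]);
  translate([254, 210, 0]) cube([48, 48, 383]);
}
translate([-392, 307, 0]) {
  translate([0, 0, 383]) cube([302, 258, 38]);
  cube([48, 48, 383]);
  translate([254, 0, 0]) cube([48, 48, 383]);
  translate([0, 210, 0]) cube([48, 48, 383]);
  translate([254, 210, 0]) cube([48, 48, 383]);
}
translate([157, 154, 750]) {
  cube([32, 374, 1592]);
  translate([476, 0, 0]) cube([32, 374, 1592]);
  translate([32, 0, 0]) cube([444, 374, 28]);
  translate([32, 0, 301]) cube([444, 374, 28]);
  translate([32, 0, 602]) cube([444, 374, 28]);
  translate([32, 0, 903]) cube([444, 374, 28]);
  translate([32, 0, 1204]) cube([444, 374, 28]);
  translate([32, 0, 1505]) cube([444, 374, 28]);
}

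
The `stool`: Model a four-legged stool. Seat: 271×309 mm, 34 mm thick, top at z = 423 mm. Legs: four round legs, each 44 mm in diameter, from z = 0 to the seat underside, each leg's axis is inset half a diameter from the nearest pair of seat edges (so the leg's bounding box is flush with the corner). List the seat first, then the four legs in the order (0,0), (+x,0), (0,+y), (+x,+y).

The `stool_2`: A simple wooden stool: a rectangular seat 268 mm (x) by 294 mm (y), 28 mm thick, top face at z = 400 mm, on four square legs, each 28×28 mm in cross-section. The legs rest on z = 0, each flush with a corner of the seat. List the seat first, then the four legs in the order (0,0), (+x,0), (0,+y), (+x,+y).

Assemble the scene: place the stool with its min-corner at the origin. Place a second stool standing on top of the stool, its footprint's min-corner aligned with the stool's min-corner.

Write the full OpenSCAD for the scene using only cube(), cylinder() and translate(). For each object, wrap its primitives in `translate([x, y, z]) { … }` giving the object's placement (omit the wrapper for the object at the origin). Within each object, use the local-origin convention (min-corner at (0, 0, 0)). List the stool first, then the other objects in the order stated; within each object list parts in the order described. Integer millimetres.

translate([0, 0, 389]) cube([271, 309, 34]);
translate([22, 22, 0]) cylinder(h = 389, r = 22);
translate([249, 22, 0]) cylinder(h = 389, r = 22);
translate([22, 287, 0]) cylinder(h = 389, r = 22);
translate([249, 287, 0]) cylinder(h = 389, r = 22);
translate([0, 0, 423]) {
  translate([0, 0, 372]) cube([268, 294, 28]);
  cube([28, 28, 372]);
  translate([240, 0, 0]) cube([28, 28, 372]);
  translate([0, 266, 0]) cube([28, 28, 372]);
  translate([240, 266, 0]) cube([28, 28, 372]);
}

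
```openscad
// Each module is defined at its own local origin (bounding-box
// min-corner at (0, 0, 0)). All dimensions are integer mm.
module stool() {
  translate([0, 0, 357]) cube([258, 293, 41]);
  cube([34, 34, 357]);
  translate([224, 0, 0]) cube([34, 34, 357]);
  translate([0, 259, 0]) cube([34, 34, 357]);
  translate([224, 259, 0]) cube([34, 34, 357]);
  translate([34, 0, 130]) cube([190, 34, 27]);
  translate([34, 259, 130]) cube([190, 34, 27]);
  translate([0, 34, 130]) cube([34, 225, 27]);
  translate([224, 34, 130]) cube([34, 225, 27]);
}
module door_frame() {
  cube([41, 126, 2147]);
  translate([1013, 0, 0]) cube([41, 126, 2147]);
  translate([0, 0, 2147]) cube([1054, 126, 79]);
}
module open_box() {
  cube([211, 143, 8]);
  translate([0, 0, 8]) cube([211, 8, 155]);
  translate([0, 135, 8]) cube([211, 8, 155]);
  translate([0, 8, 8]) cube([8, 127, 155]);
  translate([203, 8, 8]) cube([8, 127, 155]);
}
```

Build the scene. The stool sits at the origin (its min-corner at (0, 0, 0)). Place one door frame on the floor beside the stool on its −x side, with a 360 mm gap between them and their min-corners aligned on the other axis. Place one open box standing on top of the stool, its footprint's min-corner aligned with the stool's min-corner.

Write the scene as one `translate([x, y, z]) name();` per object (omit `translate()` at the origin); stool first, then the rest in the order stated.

stool();
translate([-1414, 0, 0]) door_frame();
translate([0, 0, 398]) open_box();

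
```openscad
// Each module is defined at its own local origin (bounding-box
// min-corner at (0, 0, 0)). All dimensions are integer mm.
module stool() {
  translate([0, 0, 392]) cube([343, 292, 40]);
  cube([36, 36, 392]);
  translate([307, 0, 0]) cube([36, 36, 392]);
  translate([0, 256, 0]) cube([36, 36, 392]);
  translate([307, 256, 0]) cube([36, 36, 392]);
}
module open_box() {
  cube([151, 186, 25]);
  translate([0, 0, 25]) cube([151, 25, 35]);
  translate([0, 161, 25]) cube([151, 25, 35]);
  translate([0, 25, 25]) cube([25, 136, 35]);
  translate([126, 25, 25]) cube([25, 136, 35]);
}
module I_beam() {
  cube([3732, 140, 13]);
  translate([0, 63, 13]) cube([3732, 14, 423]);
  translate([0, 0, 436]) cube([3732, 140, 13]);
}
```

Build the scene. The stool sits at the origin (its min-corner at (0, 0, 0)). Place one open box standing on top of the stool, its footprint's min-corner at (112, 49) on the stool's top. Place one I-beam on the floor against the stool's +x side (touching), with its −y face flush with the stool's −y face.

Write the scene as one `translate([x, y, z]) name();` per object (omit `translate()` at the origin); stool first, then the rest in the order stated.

stool();
translate([112, 49, 432]) open_box();
translate([343, 0, 0]) I_beam();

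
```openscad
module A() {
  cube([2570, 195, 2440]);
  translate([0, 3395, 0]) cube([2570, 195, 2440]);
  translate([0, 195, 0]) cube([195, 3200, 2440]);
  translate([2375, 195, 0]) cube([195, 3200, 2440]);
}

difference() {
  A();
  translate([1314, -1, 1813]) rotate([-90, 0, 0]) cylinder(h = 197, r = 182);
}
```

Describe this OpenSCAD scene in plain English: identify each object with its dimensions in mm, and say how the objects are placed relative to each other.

A is the wall frame of a small rectangular building: four walls, each 2440 mm tall and 195 mm thick, enclosing a footprint 2570 mm (x) by 3590 mm (y) outside-to-outside, with no floor or roof. The front and back walls (the −y and +y sides) span the full width; the two side walls fit between them.

The house frame has a circular hole of radius 182 mm through its front wall, centred at (x = 1314, z = 1813).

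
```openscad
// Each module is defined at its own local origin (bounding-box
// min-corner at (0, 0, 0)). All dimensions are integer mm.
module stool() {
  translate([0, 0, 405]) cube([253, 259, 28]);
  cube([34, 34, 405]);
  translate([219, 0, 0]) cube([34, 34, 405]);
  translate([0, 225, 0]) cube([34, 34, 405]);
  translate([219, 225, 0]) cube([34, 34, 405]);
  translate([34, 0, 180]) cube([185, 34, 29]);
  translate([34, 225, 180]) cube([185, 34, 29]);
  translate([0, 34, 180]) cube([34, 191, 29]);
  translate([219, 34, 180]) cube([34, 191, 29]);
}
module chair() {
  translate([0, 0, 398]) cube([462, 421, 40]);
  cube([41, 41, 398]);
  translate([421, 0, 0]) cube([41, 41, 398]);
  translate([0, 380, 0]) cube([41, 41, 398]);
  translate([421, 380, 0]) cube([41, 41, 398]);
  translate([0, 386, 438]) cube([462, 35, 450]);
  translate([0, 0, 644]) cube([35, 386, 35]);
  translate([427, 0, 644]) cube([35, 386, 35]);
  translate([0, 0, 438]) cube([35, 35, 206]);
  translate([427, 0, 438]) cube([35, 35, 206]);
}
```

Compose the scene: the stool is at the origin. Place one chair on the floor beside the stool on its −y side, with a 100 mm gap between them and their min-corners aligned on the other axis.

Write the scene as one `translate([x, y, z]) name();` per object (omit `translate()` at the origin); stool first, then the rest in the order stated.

stool();
translate([0, -521, 0]) chair();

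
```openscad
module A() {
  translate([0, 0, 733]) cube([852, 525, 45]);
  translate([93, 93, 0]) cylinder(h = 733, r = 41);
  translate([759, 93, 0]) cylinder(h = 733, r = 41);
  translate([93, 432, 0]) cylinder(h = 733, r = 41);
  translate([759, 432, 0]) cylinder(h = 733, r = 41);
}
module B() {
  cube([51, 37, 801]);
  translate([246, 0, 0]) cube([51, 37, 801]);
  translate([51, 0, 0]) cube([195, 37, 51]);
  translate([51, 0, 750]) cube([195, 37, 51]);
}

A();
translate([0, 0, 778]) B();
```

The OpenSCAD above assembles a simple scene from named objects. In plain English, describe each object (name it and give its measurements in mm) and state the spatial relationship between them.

A is a rectangular dining table. The top is 852×525×45 mm with its upper surface at z = 778 mm. It stands on four round legs of 82 mm diameter, each leg's bounding box inset 52 mm from the nearest pair of top edges, running from the floor to the underside of the top.

B is a picture frame with a 195×699 mm rectangular opening (x by z) and a uniform 51 mm border on every side. Frame depth is 37 mm along y. It is built from two vertical stiles running the full outside height and two horizontal rails spanning the gap between the stiles.

The picture frame is on top of the table.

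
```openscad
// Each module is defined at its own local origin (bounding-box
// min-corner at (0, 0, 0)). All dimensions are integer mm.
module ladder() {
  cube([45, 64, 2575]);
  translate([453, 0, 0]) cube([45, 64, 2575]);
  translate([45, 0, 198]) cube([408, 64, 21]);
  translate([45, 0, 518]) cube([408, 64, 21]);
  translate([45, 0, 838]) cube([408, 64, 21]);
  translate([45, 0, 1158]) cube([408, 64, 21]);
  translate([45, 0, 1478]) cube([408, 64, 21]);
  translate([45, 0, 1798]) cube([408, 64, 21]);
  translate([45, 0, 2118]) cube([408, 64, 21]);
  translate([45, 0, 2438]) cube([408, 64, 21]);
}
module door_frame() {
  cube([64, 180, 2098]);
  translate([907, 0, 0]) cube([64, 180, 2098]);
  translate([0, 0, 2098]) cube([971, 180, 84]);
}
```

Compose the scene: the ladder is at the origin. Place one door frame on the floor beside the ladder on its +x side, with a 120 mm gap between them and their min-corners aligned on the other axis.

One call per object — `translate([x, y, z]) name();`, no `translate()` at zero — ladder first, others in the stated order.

ladder();
translate([618, 0, 0]) door_frame();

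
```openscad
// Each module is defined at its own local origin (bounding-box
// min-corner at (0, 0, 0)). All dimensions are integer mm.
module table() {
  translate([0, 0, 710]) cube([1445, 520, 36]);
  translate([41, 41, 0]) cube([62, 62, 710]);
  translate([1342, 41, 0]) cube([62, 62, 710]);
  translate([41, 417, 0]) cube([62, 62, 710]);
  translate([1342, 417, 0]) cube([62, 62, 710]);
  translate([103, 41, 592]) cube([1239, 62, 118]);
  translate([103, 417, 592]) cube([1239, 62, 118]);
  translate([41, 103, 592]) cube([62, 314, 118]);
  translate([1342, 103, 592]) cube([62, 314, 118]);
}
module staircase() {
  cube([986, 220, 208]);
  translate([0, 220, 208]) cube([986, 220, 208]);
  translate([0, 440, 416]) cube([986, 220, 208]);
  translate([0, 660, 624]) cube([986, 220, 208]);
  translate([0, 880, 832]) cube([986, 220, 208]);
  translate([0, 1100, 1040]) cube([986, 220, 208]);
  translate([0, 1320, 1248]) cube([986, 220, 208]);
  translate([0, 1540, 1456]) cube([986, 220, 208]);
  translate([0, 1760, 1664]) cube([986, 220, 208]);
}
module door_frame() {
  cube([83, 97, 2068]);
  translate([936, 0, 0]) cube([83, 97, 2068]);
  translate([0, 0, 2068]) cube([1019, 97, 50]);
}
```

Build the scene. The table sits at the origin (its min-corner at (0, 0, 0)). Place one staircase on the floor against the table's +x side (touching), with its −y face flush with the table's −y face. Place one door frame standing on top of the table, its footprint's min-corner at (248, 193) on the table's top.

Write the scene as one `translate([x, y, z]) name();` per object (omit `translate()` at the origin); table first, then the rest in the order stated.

table();
translate([1445, 0, 0]) staircase();
translate([248, 193, 746]) door_frame();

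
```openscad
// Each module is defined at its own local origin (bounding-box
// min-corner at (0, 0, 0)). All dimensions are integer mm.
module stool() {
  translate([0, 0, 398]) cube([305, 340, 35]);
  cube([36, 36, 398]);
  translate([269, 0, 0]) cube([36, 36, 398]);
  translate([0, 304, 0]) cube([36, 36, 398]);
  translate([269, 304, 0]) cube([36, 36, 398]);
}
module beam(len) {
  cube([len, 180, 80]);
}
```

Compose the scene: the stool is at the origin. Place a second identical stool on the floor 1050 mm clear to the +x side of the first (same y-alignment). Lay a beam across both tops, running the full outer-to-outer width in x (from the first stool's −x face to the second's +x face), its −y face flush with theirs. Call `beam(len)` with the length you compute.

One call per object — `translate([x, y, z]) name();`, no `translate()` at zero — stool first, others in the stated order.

stool();
translate([1355, 0, 0]) stool();
translate([0, 0, 433]) beam(1660);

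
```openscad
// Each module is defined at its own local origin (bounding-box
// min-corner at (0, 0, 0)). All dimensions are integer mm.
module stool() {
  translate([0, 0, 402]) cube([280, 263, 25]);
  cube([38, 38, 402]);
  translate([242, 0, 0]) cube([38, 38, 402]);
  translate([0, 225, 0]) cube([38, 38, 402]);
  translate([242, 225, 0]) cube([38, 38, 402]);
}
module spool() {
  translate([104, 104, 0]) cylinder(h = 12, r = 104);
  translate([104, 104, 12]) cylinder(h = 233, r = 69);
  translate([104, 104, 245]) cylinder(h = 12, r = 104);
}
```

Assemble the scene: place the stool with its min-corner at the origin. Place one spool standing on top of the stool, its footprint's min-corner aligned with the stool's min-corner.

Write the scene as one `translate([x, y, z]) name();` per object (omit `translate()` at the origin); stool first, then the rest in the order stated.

stool();
translate([0, 0, 427]) spool();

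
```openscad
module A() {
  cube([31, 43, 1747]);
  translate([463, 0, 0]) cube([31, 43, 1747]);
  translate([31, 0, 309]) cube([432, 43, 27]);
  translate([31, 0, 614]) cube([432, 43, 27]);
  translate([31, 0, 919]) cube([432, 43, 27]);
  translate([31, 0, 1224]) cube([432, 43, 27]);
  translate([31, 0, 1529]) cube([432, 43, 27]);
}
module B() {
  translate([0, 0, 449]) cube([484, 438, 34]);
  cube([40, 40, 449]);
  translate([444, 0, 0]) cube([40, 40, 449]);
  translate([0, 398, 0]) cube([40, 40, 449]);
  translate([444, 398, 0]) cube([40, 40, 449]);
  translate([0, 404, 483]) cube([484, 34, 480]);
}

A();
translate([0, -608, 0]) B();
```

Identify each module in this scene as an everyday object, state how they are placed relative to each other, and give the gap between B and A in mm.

The chair's nearest face is 170 mm from the ladder's −y face.

A is a ladder. B is a chair. The chair is on the floor beside the ladder on its −y side. The gap between the chair and the ladder is 170 mm.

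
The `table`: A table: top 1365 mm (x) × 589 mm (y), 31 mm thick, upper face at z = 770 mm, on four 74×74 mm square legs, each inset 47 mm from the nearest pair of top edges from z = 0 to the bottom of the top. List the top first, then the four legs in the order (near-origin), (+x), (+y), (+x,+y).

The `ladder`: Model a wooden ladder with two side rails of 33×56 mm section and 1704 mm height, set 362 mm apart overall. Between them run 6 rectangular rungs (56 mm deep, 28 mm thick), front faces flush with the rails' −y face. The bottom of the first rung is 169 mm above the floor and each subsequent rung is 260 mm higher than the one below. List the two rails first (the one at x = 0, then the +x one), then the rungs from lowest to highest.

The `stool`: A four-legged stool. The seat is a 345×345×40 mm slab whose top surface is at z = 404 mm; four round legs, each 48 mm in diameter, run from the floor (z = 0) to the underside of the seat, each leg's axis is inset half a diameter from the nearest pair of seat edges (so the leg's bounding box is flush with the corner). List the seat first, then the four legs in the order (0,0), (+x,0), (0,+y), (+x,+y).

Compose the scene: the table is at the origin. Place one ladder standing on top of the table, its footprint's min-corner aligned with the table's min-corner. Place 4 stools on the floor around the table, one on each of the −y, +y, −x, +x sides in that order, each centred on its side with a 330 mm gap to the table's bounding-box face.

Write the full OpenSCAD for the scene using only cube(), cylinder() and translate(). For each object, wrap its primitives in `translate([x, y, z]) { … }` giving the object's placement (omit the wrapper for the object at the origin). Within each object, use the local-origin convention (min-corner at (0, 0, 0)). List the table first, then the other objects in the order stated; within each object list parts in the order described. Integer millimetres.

translate([0, 0, 739]) cube([1365, 589, 31]);
translate([47, 47, 0]) cube([74, 74, 739]);
translate([1244, 47, 0]) cube([74, 74, 739]);
translate([47, 468, 0]) cube([74, 74, 739]);
translate([1244, 468, 0]) cube([74, 74, 739]);
translate([0, 0, 770]) {
  cube([33, 56, 1704]);
  translate([329, 0, 0]) cube([33, 56, 1704]);
  translate([33, 0, 169]) cube([296, 56, 28]);
  translate([33, 0, 429]) cube([296, 56, 28]);
  translate([33, 0, 689]) cube([296, 56, 28]);
  translate([33, 0, 949]) cube([296, 56, 28]);
  translate([33, 0, 1209]) cube([296, 56, 28]);
  translate([33, 0, 1469]) cube([296, 56, 28]);
}
translate([510, -675, 0]) {
  translate([0, 0, 364]) cube([345, 345, 40]);
  translate([24, 24, 0]) cylinder(h = 364, r = 24);
  translate([321, 24, 0]) cylinder(h = 364, r = 24);
  translate([24, 321, 0]) cylinder(h = 364, r = 24);
  translate([321, 321, 0]) cylinder(h = 364, r = 24);
}
translate([510, 919, 0]) {
  translate([0, 0, 364]) cube([345, 345, 40]);
  translate([24, 24, 0]) cylinder(h = 364, r = 24);
  translate([321, 24, 0]) cylinder(h = 364, r = 24);
  translate([24, 321, 0]) cylinder(h = 364, r = 24);
  translate([321, 321, 0]) cylinder(h = 364, r = 24);
}
translate([-675, 122, 0]) {
  translate([0, 0, 364]) cube([345, 345, 40]);
  translate([24, 24, 0]) cylinder(h = 364, r = 24);
  translate([321, 24, 0]) cylinder(h = 364, r = 24);
  translate([24, 321, 0]) cylinder(h = 364, r = 24);
  translate([321, 321, 0]) cylinder(h = 364, r = 24);
}
translate([1695, 122, 0]) {
  translate([0, 0, 364]) cube([345, 345, 40]);
  translate([24, 24, 0]) cylinder(h = 364, r = 24);
  translate([321, 24, 0]) cylinder(h = 364, r = 24);
  translate([24, 321, 0]) cylinder(h = 364, r = 24);
  translate([321, 321, 0]) cylinder(h = 364, r = 24);
}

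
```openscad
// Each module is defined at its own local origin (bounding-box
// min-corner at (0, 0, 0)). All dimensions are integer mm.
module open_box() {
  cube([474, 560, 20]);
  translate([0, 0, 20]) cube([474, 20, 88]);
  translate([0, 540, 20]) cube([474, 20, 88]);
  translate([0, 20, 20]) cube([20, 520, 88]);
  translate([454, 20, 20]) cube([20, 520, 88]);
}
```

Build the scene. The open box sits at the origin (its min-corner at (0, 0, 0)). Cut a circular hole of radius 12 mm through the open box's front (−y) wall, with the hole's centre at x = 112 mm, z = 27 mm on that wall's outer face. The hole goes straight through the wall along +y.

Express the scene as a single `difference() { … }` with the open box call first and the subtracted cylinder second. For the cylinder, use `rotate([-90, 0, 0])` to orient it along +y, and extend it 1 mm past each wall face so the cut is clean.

difference() {
  open_box();
  translate([112, -1, 27]) rotate([-90, 0, 0]) cylinder(h = 22, r = 12);
}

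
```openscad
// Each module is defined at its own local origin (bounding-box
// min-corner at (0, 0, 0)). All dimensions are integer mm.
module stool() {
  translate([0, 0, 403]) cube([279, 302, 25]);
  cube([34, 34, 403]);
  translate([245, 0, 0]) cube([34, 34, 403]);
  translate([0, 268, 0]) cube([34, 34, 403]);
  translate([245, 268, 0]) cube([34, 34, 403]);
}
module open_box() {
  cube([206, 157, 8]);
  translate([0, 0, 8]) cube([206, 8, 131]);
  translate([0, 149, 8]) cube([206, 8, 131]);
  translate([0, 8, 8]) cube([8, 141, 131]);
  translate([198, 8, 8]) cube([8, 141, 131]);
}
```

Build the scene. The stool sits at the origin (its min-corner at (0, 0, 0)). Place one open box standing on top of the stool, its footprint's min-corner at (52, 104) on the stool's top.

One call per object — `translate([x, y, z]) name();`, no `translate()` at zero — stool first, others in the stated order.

stool();
translate([52, 104, 428]) open_box();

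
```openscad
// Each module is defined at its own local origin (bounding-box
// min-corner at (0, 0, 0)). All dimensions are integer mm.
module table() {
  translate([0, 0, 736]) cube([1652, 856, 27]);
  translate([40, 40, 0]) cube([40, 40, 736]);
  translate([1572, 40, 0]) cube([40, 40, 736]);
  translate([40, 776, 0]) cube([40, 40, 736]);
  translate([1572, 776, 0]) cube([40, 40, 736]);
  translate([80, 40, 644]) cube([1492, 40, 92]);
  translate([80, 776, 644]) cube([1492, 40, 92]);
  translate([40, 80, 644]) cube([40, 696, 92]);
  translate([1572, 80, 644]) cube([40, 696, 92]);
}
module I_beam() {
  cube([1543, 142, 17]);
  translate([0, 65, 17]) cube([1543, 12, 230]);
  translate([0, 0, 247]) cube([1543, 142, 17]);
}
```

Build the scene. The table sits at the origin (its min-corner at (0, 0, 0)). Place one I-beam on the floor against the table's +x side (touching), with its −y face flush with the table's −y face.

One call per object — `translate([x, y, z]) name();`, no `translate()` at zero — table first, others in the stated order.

table();
translate([1652, 0, 0]) I_beam();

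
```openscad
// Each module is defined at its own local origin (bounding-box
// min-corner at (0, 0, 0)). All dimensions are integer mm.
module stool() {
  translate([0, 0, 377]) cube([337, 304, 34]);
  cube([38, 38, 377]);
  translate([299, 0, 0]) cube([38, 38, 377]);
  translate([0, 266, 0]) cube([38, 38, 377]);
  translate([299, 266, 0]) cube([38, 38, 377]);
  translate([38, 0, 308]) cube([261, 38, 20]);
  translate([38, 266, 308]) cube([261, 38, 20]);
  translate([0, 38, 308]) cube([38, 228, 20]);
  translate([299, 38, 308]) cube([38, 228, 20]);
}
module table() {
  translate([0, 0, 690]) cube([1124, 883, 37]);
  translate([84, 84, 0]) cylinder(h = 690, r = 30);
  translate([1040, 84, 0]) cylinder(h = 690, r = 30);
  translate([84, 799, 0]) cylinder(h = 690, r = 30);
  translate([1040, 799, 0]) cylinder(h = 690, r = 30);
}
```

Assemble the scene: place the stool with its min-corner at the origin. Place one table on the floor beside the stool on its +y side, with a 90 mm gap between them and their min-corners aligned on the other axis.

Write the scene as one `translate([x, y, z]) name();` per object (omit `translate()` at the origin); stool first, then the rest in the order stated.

stool();
translate([0, 394, 0]) table();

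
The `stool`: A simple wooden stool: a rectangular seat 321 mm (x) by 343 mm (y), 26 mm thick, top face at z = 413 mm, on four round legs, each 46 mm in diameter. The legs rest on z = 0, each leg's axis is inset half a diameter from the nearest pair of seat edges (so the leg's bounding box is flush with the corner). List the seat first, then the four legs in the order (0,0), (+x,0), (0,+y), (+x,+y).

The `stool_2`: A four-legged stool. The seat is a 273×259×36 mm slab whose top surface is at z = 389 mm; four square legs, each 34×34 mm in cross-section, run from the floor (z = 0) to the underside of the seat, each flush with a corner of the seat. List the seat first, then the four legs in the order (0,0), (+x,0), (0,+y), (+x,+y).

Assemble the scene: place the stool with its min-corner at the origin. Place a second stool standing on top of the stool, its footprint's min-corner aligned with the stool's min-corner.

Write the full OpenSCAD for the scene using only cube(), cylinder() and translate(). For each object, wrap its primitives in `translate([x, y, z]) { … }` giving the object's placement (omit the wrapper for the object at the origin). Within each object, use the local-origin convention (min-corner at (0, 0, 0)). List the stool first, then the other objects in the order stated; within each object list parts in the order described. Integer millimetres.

translate([0, 0, 387]) cube([321, 343, 26]);
translate([23, 23, 0]) cylinder(h = 387, r = 23);
translate([298, 23, 0]) cylinder(h = 387, r = 23);
translate([23, 320, 0]) cylinder(h = 387, r = 23);
translate([298, 320, 0]) cylinder(h = 387, r = 23);
translate([0, 0, 413]) {
  translate([0, 0, 353]) cube([273, 259, 36]);
  cube([34, 34, 353]);
  translate([239, 0, 0]) cube([34, 34, 353]);
  translate([0, 225, 0]) cube([34, 34, 353]);
  translate([239, 225, 0]) cube([34, 34, 353]);
}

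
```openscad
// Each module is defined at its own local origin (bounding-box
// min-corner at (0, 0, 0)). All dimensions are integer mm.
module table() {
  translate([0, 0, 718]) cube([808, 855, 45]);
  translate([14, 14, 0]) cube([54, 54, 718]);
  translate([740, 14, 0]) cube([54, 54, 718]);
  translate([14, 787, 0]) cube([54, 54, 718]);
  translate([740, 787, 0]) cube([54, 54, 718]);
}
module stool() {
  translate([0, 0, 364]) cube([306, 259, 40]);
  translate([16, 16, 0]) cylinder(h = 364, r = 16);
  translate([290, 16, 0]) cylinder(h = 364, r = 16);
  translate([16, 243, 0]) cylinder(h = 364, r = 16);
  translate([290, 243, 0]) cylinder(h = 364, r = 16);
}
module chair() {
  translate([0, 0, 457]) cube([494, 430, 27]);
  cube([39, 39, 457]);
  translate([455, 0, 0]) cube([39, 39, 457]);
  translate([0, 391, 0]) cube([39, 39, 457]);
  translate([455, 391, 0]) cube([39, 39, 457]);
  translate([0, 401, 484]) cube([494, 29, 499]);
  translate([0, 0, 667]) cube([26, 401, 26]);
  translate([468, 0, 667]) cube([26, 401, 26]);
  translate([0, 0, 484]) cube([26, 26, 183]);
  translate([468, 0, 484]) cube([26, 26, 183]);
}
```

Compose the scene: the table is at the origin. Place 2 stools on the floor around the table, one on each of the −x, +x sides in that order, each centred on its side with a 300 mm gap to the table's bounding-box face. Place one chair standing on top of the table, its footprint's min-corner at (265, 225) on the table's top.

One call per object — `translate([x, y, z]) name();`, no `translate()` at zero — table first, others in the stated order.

table();
translate([-606, 298, 0]) stool();
translate([1108, 298, 0]) stool();
translate([265, 225, 763]) chair();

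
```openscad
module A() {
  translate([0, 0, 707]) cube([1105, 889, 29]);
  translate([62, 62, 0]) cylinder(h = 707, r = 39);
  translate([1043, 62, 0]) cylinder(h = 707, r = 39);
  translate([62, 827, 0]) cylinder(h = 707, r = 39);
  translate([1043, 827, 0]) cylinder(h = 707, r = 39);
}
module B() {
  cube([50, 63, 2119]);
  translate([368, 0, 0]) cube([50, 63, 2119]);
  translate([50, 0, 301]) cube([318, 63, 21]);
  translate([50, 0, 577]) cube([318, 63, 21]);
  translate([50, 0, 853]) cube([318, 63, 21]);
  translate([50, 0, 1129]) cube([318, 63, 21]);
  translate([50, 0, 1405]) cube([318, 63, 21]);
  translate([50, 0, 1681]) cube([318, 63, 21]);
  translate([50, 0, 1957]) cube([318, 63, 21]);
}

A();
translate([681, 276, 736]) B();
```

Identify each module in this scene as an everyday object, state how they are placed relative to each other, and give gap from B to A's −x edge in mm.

The ladder's min-x is at 681; the table's min-x is 0; gap = 681 mm.

A is a table. B is a ladder. The ladder is on top of the table. The gap from the ladder to the table's −x edge is 681 mm.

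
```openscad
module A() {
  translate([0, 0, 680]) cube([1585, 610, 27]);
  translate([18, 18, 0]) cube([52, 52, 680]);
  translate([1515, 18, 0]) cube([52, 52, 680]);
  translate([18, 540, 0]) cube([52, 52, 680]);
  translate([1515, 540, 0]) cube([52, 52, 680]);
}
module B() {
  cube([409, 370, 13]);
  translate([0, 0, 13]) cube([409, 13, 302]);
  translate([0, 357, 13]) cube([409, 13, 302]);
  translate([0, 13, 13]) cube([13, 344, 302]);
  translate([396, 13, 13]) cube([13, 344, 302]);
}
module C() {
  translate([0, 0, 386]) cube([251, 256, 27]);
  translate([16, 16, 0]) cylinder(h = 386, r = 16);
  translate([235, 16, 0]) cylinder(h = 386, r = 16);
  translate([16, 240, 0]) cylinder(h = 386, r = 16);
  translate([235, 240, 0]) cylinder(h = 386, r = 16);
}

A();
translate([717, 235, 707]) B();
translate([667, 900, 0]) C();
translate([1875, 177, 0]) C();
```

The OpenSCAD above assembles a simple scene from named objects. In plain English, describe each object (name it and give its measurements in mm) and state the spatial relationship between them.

A is a table: top 1585 mm (x) × 610 mm (y), 27 mm thick, upper face at z = 707 mm, on four 52×52 mm square legs, each inset 18 mm from the nearest pair of top edges, running from z = 0 to the bottom of the top.

B is an open-topped rectangular box: outside dimensions 409×370×315 mm, with a uniform wall and base thickness of 13 mm. The base is a full 409×370 slab on the floor; four walls sit on top of the base. The front and back walls (the −y and +y sides) span the full width; the two side walls fit between them.

C is a four-legged stool. The seat is 251×256 mm, 27 mm thick, top at z = 413 mm. It stands on four round legs, each 32 mm in diameter, from z = 0 to the seat underside, each leg's axis is inset half a diameter from the nearest pair of seat edges (so the leg's bounding box is flush with the corner).

The open box is on top of the table. Two stools sit around the table at the +y, +x sides.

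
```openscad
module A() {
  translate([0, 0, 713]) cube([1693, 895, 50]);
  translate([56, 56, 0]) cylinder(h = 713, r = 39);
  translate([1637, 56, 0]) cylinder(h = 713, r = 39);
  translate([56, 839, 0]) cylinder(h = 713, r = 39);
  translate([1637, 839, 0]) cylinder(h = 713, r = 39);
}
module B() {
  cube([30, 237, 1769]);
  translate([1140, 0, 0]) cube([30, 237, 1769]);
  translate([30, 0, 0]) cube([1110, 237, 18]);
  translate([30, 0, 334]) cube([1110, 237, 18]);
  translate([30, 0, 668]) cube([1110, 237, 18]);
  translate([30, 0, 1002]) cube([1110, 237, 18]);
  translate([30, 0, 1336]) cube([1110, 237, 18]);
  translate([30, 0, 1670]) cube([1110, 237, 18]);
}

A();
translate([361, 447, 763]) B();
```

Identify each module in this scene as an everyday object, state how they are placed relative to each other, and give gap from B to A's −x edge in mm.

The bookshelf's min-x is at 361; the table's min-x is 0; gap = 361 mm.

A is a table. B is a bookshelf. The bookshelf is on top of the table. The gap from the bookshelf to the table's −x edge is 361 mm.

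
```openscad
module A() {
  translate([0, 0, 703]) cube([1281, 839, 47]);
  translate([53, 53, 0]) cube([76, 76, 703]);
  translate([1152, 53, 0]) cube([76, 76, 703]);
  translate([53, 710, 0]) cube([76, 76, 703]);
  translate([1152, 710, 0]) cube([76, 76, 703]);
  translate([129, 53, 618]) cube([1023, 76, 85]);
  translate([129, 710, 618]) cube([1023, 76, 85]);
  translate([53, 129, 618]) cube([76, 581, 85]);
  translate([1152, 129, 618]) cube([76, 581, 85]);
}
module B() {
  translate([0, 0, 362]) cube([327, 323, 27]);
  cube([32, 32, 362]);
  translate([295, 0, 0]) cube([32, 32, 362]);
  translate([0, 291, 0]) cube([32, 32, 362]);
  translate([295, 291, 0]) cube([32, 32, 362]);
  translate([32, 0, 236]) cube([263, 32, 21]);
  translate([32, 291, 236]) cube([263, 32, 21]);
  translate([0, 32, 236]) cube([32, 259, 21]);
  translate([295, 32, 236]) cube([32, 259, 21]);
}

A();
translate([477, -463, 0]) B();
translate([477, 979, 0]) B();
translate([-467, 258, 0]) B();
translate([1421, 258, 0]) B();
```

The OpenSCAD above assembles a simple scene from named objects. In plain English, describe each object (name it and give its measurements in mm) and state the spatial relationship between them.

A is a table with a 1281×839 mm rectangular top, 47 mm thick, top surface at z = 750 mm, supported by four 76×76 mm square legs, each inset 53 mm from the nearest pair of top edges, running from the floor. Four apron rails, 76 mm thick and 85 mm tall, run between adjacent legs with their top edges flush with the underside of the top and their outer faces flush with the legs' outer faces.

B is a four-legged stool. The seat is a 327×323×27 mm slab whose top surface is at z = 389 mm; four square legs, each 32×32 mm in cross-section, run from the floor (z = 0) to the underside of the seat, each flush with a corner of the seat. Four stretchers, 32 mm wide and 21 mm tall, connect adjacent legs with their undersides at z = 236 mm, each running between the inner faces of the legs it joins and aligned with the legs' outer faces on the other axis.

Four stools sit around the table at the −y, +y, −x, +x sides.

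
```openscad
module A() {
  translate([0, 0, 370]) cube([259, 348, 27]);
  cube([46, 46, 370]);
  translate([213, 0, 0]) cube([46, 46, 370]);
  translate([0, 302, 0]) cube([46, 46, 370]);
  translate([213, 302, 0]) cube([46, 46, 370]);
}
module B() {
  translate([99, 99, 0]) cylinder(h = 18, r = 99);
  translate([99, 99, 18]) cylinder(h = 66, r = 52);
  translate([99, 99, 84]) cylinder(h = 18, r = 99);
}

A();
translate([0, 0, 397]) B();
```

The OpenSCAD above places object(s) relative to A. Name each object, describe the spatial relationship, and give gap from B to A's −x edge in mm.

A is a stool. B is a spool. The spool is on top of the stool. The gap from the spool to the stool's −x edge is 0 mm.

The spool's min-x is at 0; the stool's min-x is 0; gap = 0 mm.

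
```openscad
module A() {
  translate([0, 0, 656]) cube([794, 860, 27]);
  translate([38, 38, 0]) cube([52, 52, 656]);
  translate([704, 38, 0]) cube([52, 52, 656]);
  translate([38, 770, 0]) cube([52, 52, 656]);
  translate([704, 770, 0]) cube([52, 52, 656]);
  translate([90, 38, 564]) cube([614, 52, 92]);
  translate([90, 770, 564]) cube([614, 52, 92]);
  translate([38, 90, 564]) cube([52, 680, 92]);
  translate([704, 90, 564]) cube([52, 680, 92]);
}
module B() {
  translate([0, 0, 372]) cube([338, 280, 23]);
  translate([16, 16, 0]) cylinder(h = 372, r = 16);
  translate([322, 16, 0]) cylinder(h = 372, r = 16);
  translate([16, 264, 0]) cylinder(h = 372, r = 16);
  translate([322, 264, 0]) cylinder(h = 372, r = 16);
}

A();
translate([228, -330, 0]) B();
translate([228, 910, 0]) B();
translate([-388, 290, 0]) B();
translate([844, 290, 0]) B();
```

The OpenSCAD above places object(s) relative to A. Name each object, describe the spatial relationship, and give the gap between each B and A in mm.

A is a table. B is a stool. Four stools sit around the table at the −y, +y, −x, +x sides. The gap between each stool and the table is 50 mm.

Each stool's nearest face is 50 mm from the table's bounding box.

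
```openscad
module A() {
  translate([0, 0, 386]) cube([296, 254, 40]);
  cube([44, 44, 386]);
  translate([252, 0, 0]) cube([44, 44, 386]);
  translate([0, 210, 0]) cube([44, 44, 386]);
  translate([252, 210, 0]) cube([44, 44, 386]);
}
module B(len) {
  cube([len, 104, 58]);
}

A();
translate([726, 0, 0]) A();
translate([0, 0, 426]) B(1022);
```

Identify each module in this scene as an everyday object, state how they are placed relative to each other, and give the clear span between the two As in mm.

Second stool starts at x = 726; first ends at x = 296; clear span = 726 − 296 = 430 mm.

A is a stool. B is a beam. A beam spans the tops of two stools. The clear span between the two stools is 430 mm.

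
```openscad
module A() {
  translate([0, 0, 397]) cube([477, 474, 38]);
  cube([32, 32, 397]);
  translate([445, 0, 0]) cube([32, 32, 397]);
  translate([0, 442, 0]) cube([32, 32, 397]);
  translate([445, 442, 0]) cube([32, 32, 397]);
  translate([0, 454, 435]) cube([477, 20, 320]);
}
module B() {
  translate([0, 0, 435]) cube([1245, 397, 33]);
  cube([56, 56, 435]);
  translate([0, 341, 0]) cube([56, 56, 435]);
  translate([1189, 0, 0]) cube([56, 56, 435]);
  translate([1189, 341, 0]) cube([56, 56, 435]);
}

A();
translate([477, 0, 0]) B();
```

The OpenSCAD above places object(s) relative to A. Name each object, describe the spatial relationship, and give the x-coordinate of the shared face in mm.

A is a chair. B is a bench. The bench is against the chair's +x side, with their −y faces flush. The x-coordinate of the shared face is 477 mm.

The chair's +x face and the bench's −x face are both at x = 477 mm.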